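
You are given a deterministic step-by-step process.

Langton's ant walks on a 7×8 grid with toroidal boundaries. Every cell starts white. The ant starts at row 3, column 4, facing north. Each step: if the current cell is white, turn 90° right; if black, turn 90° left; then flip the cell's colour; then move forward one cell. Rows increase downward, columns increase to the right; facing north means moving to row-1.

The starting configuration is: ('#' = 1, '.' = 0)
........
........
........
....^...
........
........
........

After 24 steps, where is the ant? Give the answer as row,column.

5,2

[0] ........
........
........
....^...
........
........
........
[1] ........
........
........
....#>..
........
........
........
[2] ........
........
........
....##..
.....v..
........
........
[3] ........
........
........
....##..
....<#..
........
........
[4] ........
........
........
....^#..
....##..
........
........
[5] ........
........
........
...<.#..
....##..
........
........
[6] ........
........
...^....
...#.#..
....##..
........
........
[7] ........
........
...#>...
...#.#..
....##..
........
........
[8] ........
........
...##...
...#v#..
....##..
........
........
[9] ........
........
...##...
...<##..
....##..
........
........
[10] ........
........
...##...
....##..
...v##..
........
........
[11] ........
........
...##...
....##..
..<###..
........
........
[12] ........
........
...##...
..^.##..
..####..
........
........
[13] ........
........
...##...
..#>##..
..####..
........
........
[14] ........
........
...##...
..####..
..#v##..
........
........
[15] ........
........
...##...
..####..
..#.>#..
........
........
[16] ........
........
...##...
..##^#..
..#..#..
........
........
[17] ........
........
...##...
..#<.#..
..#..#..
........
........
[18] ........
........
...##...
..#..#..
..#v.#..
........
........
[19] ........
........
...##...
..#..#..
..<#.#..
........
........
[20] ........
........
...##...
..#..#..
...#.#..
..v.....
........
[21] ........
........
...##...
..#..#..
...#.#..
.<#.....
........
[22] ........
........
...##...
..#..#..
.^.#.#..
.##.....
........
[23] ........
........
...##...
..#..#..
.#>#.#..
.##.....
........
[24] ........
........
...##...
..#..#..
.###.#..
.#v.....
........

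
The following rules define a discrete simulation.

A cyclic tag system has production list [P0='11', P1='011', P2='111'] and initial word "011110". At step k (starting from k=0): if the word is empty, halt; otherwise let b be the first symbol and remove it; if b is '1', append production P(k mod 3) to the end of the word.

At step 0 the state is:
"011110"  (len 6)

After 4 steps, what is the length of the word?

10

[0] "011110"  (len 6)
[1] "11110"  (len 5)
[2] "1110011"  (len 7)
[3] "110011111"  (len 9)
[4] "1001111111"  (len 10)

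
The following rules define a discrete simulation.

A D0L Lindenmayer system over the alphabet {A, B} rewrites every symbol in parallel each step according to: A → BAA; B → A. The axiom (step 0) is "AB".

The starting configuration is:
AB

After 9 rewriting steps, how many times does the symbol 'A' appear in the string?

[0] AB
[1] BAAA
[2] ABAABAABAA
[3] BAAABAABAAABAABAAABAABAA
[4] ABAABAABAAABAABAAABAABAABAAABAABAAABAABAABAAABAABAAABAABAA
[5] BAAABAABAAABAABAAABAABAABAAABAABAAABAABAABAAABAABAAABAABAA…BAAABAABAAABAABAAABAABAABAAABAABAAABAABAABAAABAABAAABAABAA  (len 140)
[6] ABAABAABAAABAABAAABAABAABAAABAABAAABAABAABAAABAABAAABAABAA…BAAABAABAAABAABAAABAABAABAAABAABAAABAABAABAAABAABAAABAABAA  (len 338)
[7] BAAABAABAAABAABAAABAABAABAAABAABAAABAABAABAAABAABAAABAABAA…BAAABAABAAABAABAAABAABAABAAABAABAAABAABAABAAABAABAAABAABAA  (len 816)
[8] ABAABAABAAABAABAAABAABAABAAABAABAAABAABAABAAABAABAAABAABAA…BAAABAABAAABAABAAABAABAABAAABAABAAABAABAABAAABAABAAABAABAA  (len 1970)
[9] BAAABAABAAABAABAAABAABAABAAABAABAAABAABAABAAABAABAAABAABAA…BAAABAABAAABAABAAABAABAABAAABAABAAABAABAABAAABAABAAABAABAA  (len 4756)

3363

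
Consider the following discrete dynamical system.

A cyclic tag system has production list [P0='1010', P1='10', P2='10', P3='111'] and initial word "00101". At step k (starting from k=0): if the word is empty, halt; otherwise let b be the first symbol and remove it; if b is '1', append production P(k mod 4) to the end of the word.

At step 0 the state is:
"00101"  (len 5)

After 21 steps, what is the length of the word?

20

[0] "00101"  (len 5)
[1] "0101"  (len 4)
[2] "101"  (len 3)
[3] "0110"  (len 4)
[4] "110"  (len 3)
[5] "101010"  (len 6)
[6] "0101010"  (len 7)
[7] "101010"  (len 6)
[8] "01010111"  (len 8)
[9] "1010111"  (len 7)
[10] "01011110"  (len 8)
[11] "1011110"  (len 7)
[12] "011110111"  (len 9)
[13] "11110111"  (len 8)
[14] "111011110"  (len 9)
[15] "1101111010"  (len 10)
[16] "101111010111"  (len 12)
[17] "011110101111010"  (len 15)
[18] "11110101111010"  (len 14)
[19] "111010111101010"  (len 15)
[20] "11010111101010111"  (len 17)
[21] "10101111010101111010"  (len 20)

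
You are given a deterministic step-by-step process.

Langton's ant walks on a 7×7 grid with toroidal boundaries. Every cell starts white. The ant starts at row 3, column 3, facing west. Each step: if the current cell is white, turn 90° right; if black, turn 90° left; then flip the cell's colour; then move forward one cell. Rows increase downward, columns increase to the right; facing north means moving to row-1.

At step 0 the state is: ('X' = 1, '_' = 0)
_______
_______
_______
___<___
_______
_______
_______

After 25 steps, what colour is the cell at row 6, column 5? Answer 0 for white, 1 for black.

1

t=0: _______
_______
_______
___<___
_______
_______
_______
t=1: _______
_______
___^___
___X___
_______
_______
_______
t=2: _______
_______
___X>__
___X___
_______
_______
_______
t=3: _______
_______
___XX__
___Xv__
_______
_______
_______
t=4: _______
_______
___XX__
___<X__
_______
_______
_______
t=5: _______
_______
___XX__
____X__
___v___
_______
_______
t=6: _______
_______
___XX__
____X__
__<X___
_______
_______
t=7: _______
_______
___XX__
__^_X__
__XX___
_______
_______
t=8: _______
_______
___XX__
__X>X__
__XX___
_______
_______
t=9: _______
_______
___XX__
__XXX__
__Xv___
_______
_______
t=10: _______
_______
___XX__
__XXX__
__X_>__
_______
_______
t=11: _______
_______
___XX__
__XXX__
__X_X__
____v__
_______
t=12: _______
_______
___XX__
__XXX__
__X_X__
___<X__
_______
t=13: _______
_______
___XX__
__XXX__
__X^X__
___XX__
_______
t=14: _______
_______
___XX__
__XXX__
__XX>__
___XX__
_______
t=15: _______
_______
___XX__
__XX^__
__XX___
___XX__
_______
t=16: _______
_______
___XX__
__X<___
__XX___
___XX__
_______
t=17: _______
_______
___XX__
__X____
__Xv___
___XX__
_______
t=18: _______
_______
___XX__
__X____
__X_>__
___XX__
_______
t=19: _______
_______
___XX__
__X____
__X_X__
___Xv__
_______
t=20: _______
_______
___XX__
__X____
__X_X__
___X_>_
_______
t=21: _______
_______
___XX__
__X____
__X_X__
___X_X_
_____v_
t=22: _______
_______
___XX__
__X____
__X_X__
___X_X_
____<X_
t=23: _______
_______
___XX__
__X____
__X_X__
___X^X_
____XX_
t=24: _______
_______
___XX__
__X____
__X_X__
___XX>_
____XX_
t=25: _______
_______
___XX__
__X____
__X_X^_
___XX__
____XX_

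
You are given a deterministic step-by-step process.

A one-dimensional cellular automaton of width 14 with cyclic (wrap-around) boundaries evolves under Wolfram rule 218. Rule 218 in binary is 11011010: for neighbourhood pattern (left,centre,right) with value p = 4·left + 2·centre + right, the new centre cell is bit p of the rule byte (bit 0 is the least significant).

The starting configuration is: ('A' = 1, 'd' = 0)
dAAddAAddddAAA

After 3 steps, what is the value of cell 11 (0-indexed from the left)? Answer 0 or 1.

1

[0] dAAddAAddddAAA
[1] dAAAAAAAddAAAA
[2] dAAAAAAAAAAAAA
[3] dAAAAAAAAAAAAA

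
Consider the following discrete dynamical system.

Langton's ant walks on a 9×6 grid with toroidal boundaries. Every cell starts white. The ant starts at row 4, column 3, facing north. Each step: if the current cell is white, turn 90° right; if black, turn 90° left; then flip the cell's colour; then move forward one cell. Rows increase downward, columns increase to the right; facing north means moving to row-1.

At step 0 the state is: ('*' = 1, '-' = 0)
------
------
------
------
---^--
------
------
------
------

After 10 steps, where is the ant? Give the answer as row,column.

5,2

[0] ------
------
------
------
---^--
------
------
------
------
[1] ------
------
------
------
---*>-
------
------
------
------
[2] ------
------
------
------
---**-
----v-
------
------
------
[3] ------
------
------
------
---**-
---<*-
------
------
------
[4] ------
------
------
------
---^*-
---**-
------
------
------
[5] ------
------
------
------
--<-*-
---**-
------
------
------
[6] ------
------
------
--^---
--*-*-
---**-
------
------
------
[7] ------
------
------
--*>--
--*-*-
---**-
------
------
------
[8] ------
------
------
--**--
--*v*-
---**-
------
------
------
[9] ------
------
------
--**--
--<**-
---**-
------
------
------
[10] ------
------
------
--**--
---**-
--v**-
------
------
------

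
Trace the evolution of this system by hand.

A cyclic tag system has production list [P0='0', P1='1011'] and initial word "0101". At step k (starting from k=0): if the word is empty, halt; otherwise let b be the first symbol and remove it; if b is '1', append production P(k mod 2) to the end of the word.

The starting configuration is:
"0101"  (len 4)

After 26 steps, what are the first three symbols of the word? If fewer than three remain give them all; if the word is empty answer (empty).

101

gen 0: "0101"  (len 4)
gen 1: "101"  (len 3)
gen 2: "011011"  (len 6)
gen 3: "11011"  (len 5)
gen 4: "10111011"  (len 8)
gen 5: "01110110"  (len 8)
gen 6: "1110110"  (len 7)
gen 7: "1101100"  (len 7)
gen 8: "1011001011"  (len 10)
gen 9: "0110010110"  (len 10)
gen 10: "110010110"  (len 9)
gen 11: "100101100"  (len 9)
gen 12: "001011001011"  (len 12)
gen 13: "01011001011"  (len 11)
gen 14: "1011001011"  (len 10)
gen 15: "0110010110"  (len 10)
gen 16: "110010110"  (len 9)
gen 17: "100101100"  (len 9)
gen 18: "001011001011"  (len 12)
gen 19: "01011001011"  (len 11)
gen 20: "1011001011"  (len 10)
gen 21: "0110010110"  (len 10)
gen 22: "110010110"  (len 9)
gen 23: "100101100"  (len 9)
gen 24: "001011001011"  (len 12)
gen 25: "01011001011"  (len 11)
gen 26: "1011001011"  (len 10)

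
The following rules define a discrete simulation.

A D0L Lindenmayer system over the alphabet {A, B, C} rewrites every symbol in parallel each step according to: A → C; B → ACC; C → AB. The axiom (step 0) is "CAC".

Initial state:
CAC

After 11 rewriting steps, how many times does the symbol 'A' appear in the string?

0) CAC
1) ABCAB
2) CACCABCACC
3) ABCABABCACCABCABAB
4) CACCABCACCCACCABCABABCACCABCACCCACC
5) ABCABABCACCABCABABABCABABCACCABCACCCACCABCABABCACCABCABABABCABAB
6) CACCABCACCCACCABCABABCACCABCACCCACCCACCABCACCCACCABCABABCA…ABABCABABCACCABCACCCACCABCABABCACCABCACCCACCCACCABCACCCACC  (len 123)
7) ABCABABCACCABCABABABCABABCACCABCACCCACCABCABABCACCABCABABA…CACCCACCABCABABCACCABCABABABCABABABCABABCACCABCABABABCABAB  (len 227)
8) CACCABCACCCACCABCABABCACCABCACCCACCCACCABCACCCACCABCABABCA…BCACCCACCCACCABCACCCACCABCABABCACCABCACCCACCCACCABCACCCACC  (len 433)
9) ABCABABCACCABCABABABCABABCACCABCACCCACCABCABABCACCABCABABA…CACCCACCABCABABCACCABCABABABCABABABCABABCACCABCABABABCABAB  (len 804)
10) CACCABCACCCACCABCABABCACCABCACCCACCCACCABCACCCACCABCABABCA…BCACCCACCCACCABCACCCACCABCABABCACCABCACCCACCCACCABCACCCACC  (len 1526)
11) ABCABABCACCABCABABABCABABCACCABCACCCACCABCABABCACCABCABABA…CACCCACCABCABABCACCABCABABABCABABABCABABCACCABCABABABCABAB  (len 2845)

1011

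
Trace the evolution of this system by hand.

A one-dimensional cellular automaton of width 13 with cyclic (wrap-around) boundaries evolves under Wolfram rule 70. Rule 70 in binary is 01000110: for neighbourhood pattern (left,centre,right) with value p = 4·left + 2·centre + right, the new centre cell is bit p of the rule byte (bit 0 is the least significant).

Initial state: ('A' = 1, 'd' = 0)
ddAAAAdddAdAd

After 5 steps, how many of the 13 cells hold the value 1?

0) ddAAAAdddAdAd
1) dAdddAddAAdAd
2) AAddAAdAdAdAd
3) dAdAdAdAdAdAd
4) AAdAdAdAdAdAd
5) dAdAdAdAdAdAd

6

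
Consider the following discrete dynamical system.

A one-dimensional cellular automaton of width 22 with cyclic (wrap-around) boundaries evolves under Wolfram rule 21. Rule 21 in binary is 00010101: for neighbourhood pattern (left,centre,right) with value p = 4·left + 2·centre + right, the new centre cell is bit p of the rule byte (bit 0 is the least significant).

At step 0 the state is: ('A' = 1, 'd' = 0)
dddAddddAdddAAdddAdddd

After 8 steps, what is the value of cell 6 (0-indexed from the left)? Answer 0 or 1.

0

t=0: dddAddddAdddAAdddAdddd
t=1: AAdAAAAdAAAdddAAdAAAAA
t=2: dddddddddddAAddddddddd
t=3: AAAAAAAAAAdddAAAAAAAAA
t=4: ddddddddddAAdddddddddd
t=5: AAAAAAAAAdddAAAAAAAAAA
t=6: dddddddddAAddddddddddd
t=7: AAAAAAAAdddAAAAAAAAAAA
t=8: ddddddddAAdddddddddddd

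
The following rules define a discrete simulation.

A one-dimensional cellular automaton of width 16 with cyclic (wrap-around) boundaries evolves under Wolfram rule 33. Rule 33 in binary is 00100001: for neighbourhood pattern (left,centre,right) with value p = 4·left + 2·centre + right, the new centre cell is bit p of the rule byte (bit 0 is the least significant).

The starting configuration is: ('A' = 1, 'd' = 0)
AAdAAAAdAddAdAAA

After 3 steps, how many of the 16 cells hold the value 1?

3

t=0: AAdAAAAdAddAdAAA
t=1: ddAddddAddddAddd
t=2: AdddAAdddAAdddAA
t=3: ddAddddAddddAddd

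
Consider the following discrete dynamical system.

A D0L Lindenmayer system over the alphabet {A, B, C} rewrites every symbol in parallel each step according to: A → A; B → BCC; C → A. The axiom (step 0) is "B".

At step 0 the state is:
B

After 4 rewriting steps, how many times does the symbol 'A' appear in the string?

gen 0: B
gen 1: BCC
gen 2: BCCAA
gen 3: BCCAAAA
gen 4: BCCAAAAAA

6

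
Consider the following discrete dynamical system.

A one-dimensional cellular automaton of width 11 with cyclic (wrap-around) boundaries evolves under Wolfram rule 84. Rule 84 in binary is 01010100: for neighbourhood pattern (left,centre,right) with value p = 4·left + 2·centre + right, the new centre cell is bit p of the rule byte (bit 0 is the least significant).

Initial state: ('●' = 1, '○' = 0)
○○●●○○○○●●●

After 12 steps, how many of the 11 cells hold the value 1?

0) ○○●●○○○○●●●
1) ●○○●●○○○○○●
2) ●●○○●●○○○○○
3) ○●●○○●●○○○○
4) ○○●●○○●●○○○
5) ○○○●●○○●●○○
6) ○○○○●●○○●●○
7) ○○○○○●●○○●●
8) ●○○○○○●●○○●
9) ●●○○○○○●●○○
10) ○●●○○○○○●●○
11) ○○●●○○○○○●●
12) ●○○●●○○○○○●

4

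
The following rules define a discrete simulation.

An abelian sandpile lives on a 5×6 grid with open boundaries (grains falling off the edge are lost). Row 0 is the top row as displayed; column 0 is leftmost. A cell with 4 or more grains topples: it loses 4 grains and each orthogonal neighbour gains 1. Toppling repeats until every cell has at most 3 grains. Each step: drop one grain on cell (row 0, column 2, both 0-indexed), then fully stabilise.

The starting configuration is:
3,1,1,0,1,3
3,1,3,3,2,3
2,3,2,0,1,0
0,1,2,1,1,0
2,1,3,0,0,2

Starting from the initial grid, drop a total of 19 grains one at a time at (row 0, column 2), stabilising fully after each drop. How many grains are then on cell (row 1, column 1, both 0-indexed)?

t=0: 3,1,1,0,1,3
3,1,3,3,2,3
2,3,2,0,1,0
0,1,2,1,1,0
2,1,3,0,0,2
t=1: 3,1,2,0,1,3
3,1,3,3,2,3
2,3,2,0,1,0
0,1,2,1,1,0
2,1,3,0,0,2
t=2: 3,1,3,0,1,3
3,1,3,3,2,3
2,3,2,0,1,0
0,1,2,1,1,0
2,1,3,0,0,2
t=3: 3,2,1,2,1,3
3,2,1,0,3,3
2,3,3,1,1,0
0,1,2,1,1,0
2,1,3,0,0,2
t=4: 3,2,2,2,1,3
3,2,1,0,3,3
2,3,3,1,1,0
0,1,2,1,1,0
2,1,3,0,0,2
t=5: 3,2,3,2,1,3
3,2,1,0,3,3
2,3,3,1,1,0
0,1,2,1,1,0
2,1,3,0,0,2
t=6: 3,3,0,3,1,3
3,2,2,0,3,3
2,3,3,1,1,0
0,1,2,1,1,0
2,1,3,0,0,2
t=7: 3,3,1,3,1,3
3,2,2,0,3,3
2,3,3,1,1,0
0,1,2,1,1,0
2,1,3,0,0,2
t=8: 3,3,2,3,1,3
3,2,2,0,3,3
2,3,3,1,1,0
0,1,2,1,1,0
2,1,3,0,0,2
t=9: 3,3,3,3,1,3
3,2,2,0,3,3
2,3,3,1,1,0
0,1,2,1,1,0
2,1,3,0,0,2
t=10: 1,2,3,0,2,3
2,2,1,2,3,3
0,2,1,2,1,0
1,2,3,1,1,0
2,1,3,0,0,2
t=11: 1,3,0,1,2,3
2,2,2,2,3,3
0,2,1,2,1,0
1,2,3,1,1,0
2,1,3,0,0,2
t=12: 1,3,1,1,2,3
2,2,2,2,3,3
0,2,1,2,1,0
1,2,3,1,1,0
2,1,3,0,0,2
t=13: 1,3,2,1,2,3
2,2,2,2,3,3
0,2,1,2,1,0
1,2,3,1,1,0
2,1,3,0,0,2
t=14: 1,3,3,1,2,3
2,2,2,2,3,3
0,2,1,2,1,0
1,2,3,1,1,0
2,1,3,0,0,2
t=15: 2,0,1,2,2,3
2,3,3,2,3,3
0,2,1,2,1,0
1,2,3,1,1,0
2,1,3,0,0,2
t=16: 2,0,2,2,2,3
2,3,3,2,3,3
0,2,1,2,1,0
1,2,3,1,1,0
2,1,3,0,0,2
t=17: 2,0,3,2,2,3
2,3,3,2,3,3
0,2,1,2,1,0
1,2,3,1,1,0
2,1,3,0,0,2
t=18: 2,2,1,3,2,3
3,0,1,3,3,3
0,3,2,2,1,0
1,2,3,1,1,0
2,1,3,0,0,2
t=19: 2,2,2,3,2,3
3,0,1,3,3,3
0,3,2,2,1,0
1,2,3,1,1,0
2,1,3,0,0,2

0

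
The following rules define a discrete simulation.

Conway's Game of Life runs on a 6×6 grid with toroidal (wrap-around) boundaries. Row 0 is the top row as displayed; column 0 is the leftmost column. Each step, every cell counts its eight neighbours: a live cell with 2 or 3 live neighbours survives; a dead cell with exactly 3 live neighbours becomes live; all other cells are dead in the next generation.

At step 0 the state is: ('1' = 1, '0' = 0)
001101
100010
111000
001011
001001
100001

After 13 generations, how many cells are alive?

2

[0] 001101
100010
111000
001011
001001
100001
[1] 010100
100010
101010
001011
010100
111101
[2] 000100
101010
100010
101011
000000
000100
[3] 001110
010010
100010
110110
000111
000000
[4] 001110
011010
101010
111000
101101
001001
[5] 000011
000010
100000
000010
000111
100001
[6] 100010
000010
000001
000110
100100
100100
[7] 000110
000010
000101
000111
001101
110110
[8] 001000
000001
000101
100001
010000
110000
[9] 110000
000010
000001
100011
010001
111000
[10] 101001
100001
100000
000010
001010
001001
[11] 000010
000000
100000
000101
000011
101011
[12] 000110
000000
000000
100001
000000
100000
[13] 000000
000000
000000
000000
100001
000000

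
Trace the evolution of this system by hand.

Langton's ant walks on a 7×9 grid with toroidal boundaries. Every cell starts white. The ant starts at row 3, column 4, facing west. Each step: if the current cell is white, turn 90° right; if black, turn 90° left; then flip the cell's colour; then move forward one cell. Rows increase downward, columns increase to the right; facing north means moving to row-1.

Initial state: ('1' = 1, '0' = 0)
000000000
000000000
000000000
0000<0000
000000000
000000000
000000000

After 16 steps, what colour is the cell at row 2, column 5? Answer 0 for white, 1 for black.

gen 0: 000000000
000000000
000000000
0000<0000
000000000
000000000
000000000
gen 1: 000000000
000000000
0000^0000
000010000
000000000
000000000
000000000
gen 2: 000000000
000000000
00001>000
000010000
000000000
000000000
000000000
gen 3: 000000000
000000000
000011000
00001v000
000000000
000000000
000000000
gen 4: 000000000
000000000
000011000
0000<1000
000000000
000000000
000000000
gen 5: 000000000
000000000
000011000
000001000
0000v0000
000000000
000000000
gen 6: 000000000
000000000
000011000
000001000
000<10000
000000000
000000000
gen 7: 000000000
000000000
000011000
000^01000
000110000
000000000
000000000
gen 8: 000000000
000000000
000011000
0001>1000
000110000
000000000
000000000
gen 9: 000000000
000000000
000011000
000111000
0001v0000
000000000
000000000
gen 10: 000000000
000000000
000011000
000111000
00010>000
000000000
000000000
gen 11: 000000000
000000000
000011000
000111000
000101000
00000v000
000000000
gen 12: 000000000
000000000
000011000
000111000
000101000
0000<1000
000000000
gen 13: 000000000
000000000
000011000
000111000
0001^1000
000011000
000000000
gen 14: 000000000
000000000
000011000
000111000
00011>000
000011000
000000000
gen 15: 000000000
000000000
000011000
00011^000
000110000
000011000
000000000
gen 16: 000000000
000000000
000011000
0001<0000
000110000
000011000
000000000

1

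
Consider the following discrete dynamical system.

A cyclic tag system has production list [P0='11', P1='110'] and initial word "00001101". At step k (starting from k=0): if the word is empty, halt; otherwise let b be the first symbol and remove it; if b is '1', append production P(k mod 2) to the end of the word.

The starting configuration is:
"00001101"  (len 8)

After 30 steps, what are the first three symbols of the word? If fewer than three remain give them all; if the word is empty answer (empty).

111

gen 0: "00001101"  (len 8)
gen 1: "0001101"  (len 7)
gen 2: "001101"  (len 6)
gen 3: "01101"  (len 5)
gen 4: "1101"  (len 4)
gen 5: "10111"  (len 5)
gen 6: "0111110"  (len 7)
gen 7: "111110"  (len 6)
gen 8: "11110110"  (len 8)
gen 9: "111011011"  (len 9)
gen 10: "11011011110"  (len 11)
gen 11: "101101111011"  (len 12)
gen 12: "01101111011110"  (len 14)
gen 13: "1101111011110"  (len 13)
gen 14: "101111011110110"  (len 15)
gen 15: "0111101111011011"  (len 16)
gen 16: "111101111011011"  (len 15)
gen 17: "1110111101101111"  (len 16)
gen 18: "110111101101111110"  (len 18)
gen 19: "1011110110111111011"  (len 19)
gen 20: "011110110111111011110"  (len 21)
gen 21: "11110110111111011110"  (len 20)
gen 22: "1110110111111011110110"  (len 22)
gen 23: "11011011111101111011011"  (len 23)
gen 24: "1011011111101111011011110"  (len 25)
gen 25: "01101111110111101101111011"  (len 26)
gen 26: "1101111110111101101111011"  (len 25)
gen 27: "10111111011110110111101111"  (len 26)
gen 28: "0111111011110110111101111110"  (len 28)
gen 29: "111111011110110111101111110"  (len 27)
gen 30: "11111011110110111101111110110"  (len 29)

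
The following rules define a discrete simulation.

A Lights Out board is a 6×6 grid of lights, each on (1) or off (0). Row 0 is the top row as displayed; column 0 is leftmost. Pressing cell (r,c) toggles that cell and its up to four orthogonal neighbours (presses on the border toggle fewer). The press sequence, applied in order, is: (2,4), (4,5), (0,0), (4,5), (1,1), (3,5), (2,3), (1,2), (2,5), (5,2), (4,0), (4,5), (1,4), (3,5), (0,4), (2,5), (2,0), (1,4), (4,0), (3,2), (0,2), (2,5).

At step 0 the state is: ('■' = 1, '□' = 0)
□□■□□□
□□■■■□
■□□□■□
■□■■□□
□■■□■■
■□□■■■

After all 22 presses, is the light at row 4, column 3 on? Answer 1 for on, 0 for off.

step 0: □□■□□□
□□■■■□
■□□□■□
■□■■□□
□■■□■■
■□□■■■
step 1: □□■□□□
□□■■□□
■□□■□■
■□■■■□
□■■□■■
■□□■■■
step 2: □□■□□□
□□■■□□
■□□■□■
■□■■■■
□■■□□□
■□□■■□
step 3: ■■■□□□
■□■■□□
■□□■□■
■□■■■■
□■■□□□
■□□■■□
step 4: ■■■□□□
■□■■□□
■□□■□■
■□■■■□
□■■□■■
■□□■■■
step 5: ■□■□□□
□■□■□□
■■□■□■
■□■■■□
□■■□■■
■□□■■■
step 6: ■□■□□□
□■□■□□
■■□■□□
■□■■□■
□■■□■□
■□□■■■
step 7: ■□■□□□
□■□□□□
■■■□■□
■□■□□■
□■■□■□
■□□■■■
step 8: ■□□□□□
□□■■□□
■■□□■□
■□■□□■
□■■□■□
■□□■■■
step 9: ■□□□□□
□□■■□■
■■□□□■
■□■□□□
□■■□■□
■□□■■■
step 10: ■□□□□□
□□■■□■
■■□□□■
■□■□□□
□■□□■□
■■■□■■
step 11: ■□□□□□
□□■■□■
■■□□□■
□□■□□□
■□□□■□
□■■□■■
step 12: ■□□□□□
□□■■□■
■■□□□■
□□■□□■
■□□□□■
□■■□■□
step 13: ■□□□■□
□□■□■□
■■□□■■
□□■□□■
■□□□□■
□■■□■□
step 14: ■□□□■□
□□■□■□
■■□□■□
□□■□■□
■□□□□□
□■■□■□
step 15: ■□□■□■
□□■□□□
■■□□■□
□□■□■□
■□□□□□
□■■□■□
step 16: ■□□■□■
□□■□□■
■■□□□■
□□■□■■
■□□□□□
□■■□■□
step 17: ■□□■□■
■□■□□■
□□□□□■
■□■□■■
■□□□□□
□■■□■□
step 18: ■□□■■■
■□■■■□
□□□□■■
■□■□■■
■□□□□□
□■■□■□
step 19: ■□□■■■
■□■■■□
□□□□■■
□□■□■■
□■□□□□
■■■□■□
step 20: ■□□■■■
■□■■■□
□□■□■■
□■□■■■
□■■□□□
■■■□■□
step 21: ■■■□■■
■□□■■□
□□■□■■
□■□■■■
□■■□□□
■■■□■□
step 22: ■■■□■■
■□□■■■
□□■□□□
□■□■■□
□■■□□□
■■■□■□

0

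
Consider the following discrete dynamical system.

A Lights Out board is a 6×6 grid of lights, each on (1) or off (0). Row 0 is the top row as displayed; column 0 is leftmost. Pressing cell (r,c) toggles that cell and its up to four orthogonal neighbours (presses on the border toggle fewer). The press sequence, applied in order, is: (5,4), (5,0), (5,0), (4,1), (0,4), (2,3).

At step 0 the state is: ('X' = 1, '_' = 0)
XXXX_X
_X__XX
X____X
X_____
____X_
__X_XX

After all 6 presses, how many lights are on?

21

k=0  XXXX_X
_X__XX
X____X
X_____
____X_
__X_XX
k=1  XXXX_X
_X__XX
X____X
X_____
______
__XX__
k=2  XXXX_X
_X__XX
X____X
X_____
X_____
XXXX__
k=3  XXXX_X
_X__XX
X____X
X_____
______
__XX__
k=4  XXXX_X
_X__XX
X____X
XX____
XXX___
_XXX__
k=5  XXX_X_
_X___X
X____X
XX____
XXX___
_XXX__
k=6  XXX_X_
_X_X_X
X_XXXX
XX_X__
XXX___
_XXX__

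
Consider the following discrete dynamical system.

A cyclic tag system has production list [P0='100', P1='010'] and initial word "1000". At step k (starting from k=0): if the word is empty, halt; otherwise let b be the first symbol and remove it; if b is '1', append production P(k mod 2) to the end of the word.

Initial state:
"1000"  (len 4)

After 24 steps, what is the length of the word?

4

k=0  "1000"  (len 4)
k=1  "000100"  (len 6)
k=2  "00100"  (len 5)
k=3  "0100"  (len 4)
k=4  "100"  (len 3)
k=5  "00100"  (len 5)
k=6  "0100"  (len 4)
k=7  "100"  (len 3)
k=8  "00010"  (len 5)
k=9  "0010"  (len 4)
k=10  "010"  (len 3)
k=11  "10"  (len 2)
k=12  "0010"  (len 4)
k=13  "010"  (len 3)
k=14  "10"  (len 2)
k=15  "0100"  (len 4)
k=16  "100"  (len 3)
k=17  "00100"  (len 5)
k=18  "0100"  (len 4)
k=19  "100"  (len 3)
k=20  "00010"  (len 5)
k=21  "0010"  (len 4)
k=22  "010"  (len 3)
k=23  "10"  (len 2)
k=24  "0010"  (len 4)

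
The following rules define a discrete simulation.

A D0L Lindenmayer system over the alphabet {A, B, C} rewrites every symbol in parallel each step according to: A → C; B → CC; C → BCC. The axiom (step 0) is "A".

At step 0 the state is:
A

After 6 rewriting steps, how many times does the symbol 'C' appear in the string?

120

0) A
1) C
2) BCC
3) CCBCCBCC
4) BCCBCCCCBCCBCCCCBCCBCC
5) CCBCCBCCCCBCCBCCBCCBCCCCBCCBCCCCBCCBCCBCCBCCCCBCCBCCCCBCCBCC
6) BCCBCCCCBCCBCCCCBCCBCCBCCBCCCCBCCBCCCCBCCBCCCCBCCBCCCCBCCB…BCCBCCCCBCCBCCBCCBCCCCBCCBCCCCBCCBCCBCCBCCCCBCCBCCCCBCCBCC  (len 164)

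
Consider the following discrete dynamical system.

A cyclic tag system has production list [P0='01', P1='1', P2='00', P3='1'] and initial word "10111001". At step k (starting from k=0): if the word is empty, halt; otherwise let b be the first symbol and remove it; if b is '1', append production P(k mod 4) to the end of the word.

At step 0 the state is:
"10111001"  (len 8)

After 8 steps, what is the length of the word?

8

step 0: "10111001"  (len 8)
step 1: "011100101"  (len 9)
step 2: "11100101"  (len 8)
step 3: "110010100"  (len 9)
step 4: "100101001"  (len 9)
step 5: "0010100101"  (len 10)
step 6: "010100101"  (len 9)
step 7: "10100101"  (len 8)
step 8: "01001011"  (len 8)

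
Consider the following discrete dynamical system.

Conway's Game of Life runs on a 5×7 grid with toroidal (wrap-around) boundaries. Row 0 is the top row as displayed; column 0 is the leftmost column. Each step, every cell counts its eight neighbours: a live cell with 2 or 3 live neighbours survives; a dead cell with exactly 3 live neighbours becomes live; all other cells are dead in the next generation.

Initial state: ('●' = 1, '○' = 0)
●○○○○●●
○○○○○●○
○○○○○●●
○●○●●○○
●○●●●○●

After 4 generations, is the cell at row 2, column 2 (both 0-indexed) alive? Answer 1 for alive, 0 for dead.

1

k=0  ●○○○○●●
○○○○○●○
○○○○○●●
○●○●●○○
●○●●●○●
k=1  ●●○●○○○
●○○○●○○
○○○○○●●
○●○○○○○
○○●○○○○
k=2  ●●●●○○○
●●○○●●○
●○○○○●●
○○○○○○○
●○●○○○○
k=3  ○○○●●○○
○○○●●●○
●●○○●●○
●●○○○○○
●○●●○○○
k=4  ○○○○○●○
○○●○○○●
●●●●○●○
○○○●●○○
●○●●●○○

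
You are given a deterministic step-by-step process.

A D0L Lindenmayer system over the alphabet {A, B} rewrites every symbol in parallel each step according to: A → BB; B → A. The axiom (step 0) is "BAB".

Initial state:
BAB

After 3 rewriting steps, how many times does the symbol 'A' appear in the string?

4

step 0: BAB
step 1: ABBA
step 2: BBAABB
step 3: AABBBBAA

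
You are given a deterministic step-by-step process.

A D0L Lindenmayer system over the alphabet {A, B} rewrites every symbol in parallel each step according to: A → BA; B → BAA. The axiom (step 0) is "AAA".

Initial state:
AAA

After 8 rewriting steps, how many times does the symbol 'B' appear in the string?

1224

t=0: AAA
t=1: BABABA
t=2: BAABABAABABAABA
t=3: BAABABABAABABAABABABAABABAABABABAABA
t=4: BAABABABAABABAABABAABABABAABABAABABABAABABAABABAABABABAABABAABABABAABABAABABAABABABAABA
t=5: BAABABABAABABAABABAABABABAABABAABABABAABABAABABABAABABAABA…BAABABAABABABAABABAABABABAABABAABABABAABABAABABAABABABAABA  (len 210)
t=6: BAABABABAABABAABABAABABABAABABAABABABAABABAABABABAABABAABA…BAABABAABABABAABABAABABABAABABAABABABAABABAABABAABABABAABA  (len 507)
t=7: BAABABABAABABAABABAABABABAABABAABABABAABABAABABABAABABAABA…BAABABAABABABAABABAABABABAABABAABABABAABABAABABAABABABAABA  (len 1224)
t=8: BAABABABAABABAABABAABABABAABABAABABABAABABAABABABAABABAABA…BAABABAABABABAABABAABABABAABABAABABABAABABAABABAABABABAABA  (len 2955)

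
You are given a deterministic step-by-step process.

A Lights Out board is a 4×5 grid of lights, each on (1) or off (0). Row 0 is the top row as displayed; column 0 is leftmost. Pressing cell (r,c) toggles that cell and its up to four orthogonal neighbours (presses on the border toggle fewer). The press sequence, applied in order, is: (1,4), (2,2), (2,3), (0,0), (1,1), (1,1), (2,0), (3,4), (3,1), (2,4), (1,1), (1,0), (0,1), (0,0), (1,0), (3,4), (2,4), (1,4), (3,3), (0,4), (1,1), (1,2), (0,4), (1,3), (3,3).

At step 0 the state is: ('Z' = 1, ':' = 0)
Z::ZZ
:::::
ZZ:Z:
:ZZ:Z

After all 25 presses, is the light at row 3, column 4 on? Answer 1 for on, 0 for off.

1

gen 0: Z::ZZ
:::::
ZZ:Z:
:ZZ:Z
gen 1: Z::Z:
:::ZZ
ZZ:ZZ
:ZZ:Z
gen 2: Z::Z:
::ZZZ
Z:Z:Z
:Z::Z
gen 3: Z::Z:
::Z:Z
Z::Z:
:Z:ZZ
gen 4: :Z:Z:
Z:Z:Z
Z::Z:
:Z:ZZ
gen 5: :::Z:
:Z::Z
ZZ:Z:
:Z:ZZ
gen 6: :Z:Z:
Z:Z:Z
Z::Z:
:Z:ZZ
gen 7: :Z:Z:
::Z:Z
:Z:Z:
ZZ:ZZ
gen 8: :Z:Z:
::Z:Z
:Z:ZZ
ZZ:::
gen 9: :Z:Z:
::Z:Z
:::ZZ
::Z::
gen 10: :Z:Z:
::Z::
:::::
::Z:Z
gen 11: :::Z:
ZZ:::
:Z:::
::Z:Z
gen 12: Z::Z:
:::::
ZZ:::
::Z:Z
gen 13: :ZZZ:
:Z:::
ZZ:::
::Z:Z
gen 14: Z:ZZ:
ZZ:::
ZZ:::
::Z:Z
gen 15: ::ZZ:
:::::
:Z:::
::Z:Z
gen 16: ::ZZ:
:::::
:Z::Z
::ZZ:
gen 17: ::ZZ:
::::Z
:Z:Z:
::ZZZ
gen 18: ::ZZZ
:::Z:
:Z:ZZ
::ZZZ
gen 19: ::ZZZ
:::Z:
:Z::Z
:::::
gen 20: ::Z::
:::ZZ
:Z::Z
:::::
gen 21: :ZZ::
ZZZZZ
::::Z
:::::
gen 22: :Z:::
Z:::Z
::Z:Z
:::::
gen 23: :Z:ZZ
Z::::
::Z:Z
:::::
gen 24: :Z::Z
Z:ZZZ
::ZZZ
:::::
gen 25: :Z::Z
Z:ZZZ
::Z:Z
::ZZZ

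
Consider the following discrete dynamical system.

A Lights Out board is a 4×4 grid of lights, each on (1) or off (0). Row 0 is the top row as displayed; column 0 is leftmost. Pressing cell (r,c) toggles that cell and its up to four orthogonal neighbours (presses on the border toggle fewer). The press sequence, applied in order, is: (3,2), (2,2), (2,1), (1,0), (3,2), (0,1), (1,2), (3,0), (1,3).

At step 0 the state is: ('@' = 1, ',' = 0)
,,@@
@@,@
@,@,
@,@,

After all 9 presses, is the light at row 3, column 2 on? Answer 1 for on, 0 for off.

0

t=0: ,,@@
@@,@
@,@,
@,@,
t=1: ,,@@
@@,@
@,,,
@@,@
t=2: ,,@@
@@@@
@@@@
@@@@
t=3: ,,@@
@,@@
,,,@
@,@@
t=4: @,@@
,@@@
@,,@
@,@@
t=5: @,@@
,@@@
@,@@
@@,,
t=6: ,@,@
,,@@
@,@@
@@,,
t=7: ,@@@
,@,,
@,,@
@@,,
t=8: ,@@@
,@,,
,,,@
,,,,
t=9: ,@@,
,@@@
,,,,
,,,,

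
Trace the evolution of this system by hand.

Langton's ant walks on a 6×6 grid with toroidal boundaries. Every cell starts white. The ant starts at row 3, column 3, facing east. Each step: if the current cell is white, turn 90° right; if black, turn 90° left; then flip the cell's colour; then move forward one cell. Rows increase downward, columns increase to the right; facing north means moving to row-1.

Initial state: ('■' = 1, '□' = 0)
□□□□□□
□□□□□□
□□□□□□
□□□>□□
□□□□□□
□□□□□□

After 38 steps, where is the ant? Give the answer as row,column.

2,0

gen 0: □□□□□□
□□□□□□
□□□□□□
□□□>□□
□□□□□□
□□□□□□
gen 1: □□□□□□
□□□□□□
□□□□□□
□□□■□□
□□□v□□
□□□□□□
gen 2: □□□□□□
□□□□□□
□□□□□□
□□□■□□
□□<■□□
□□□□□□
gen 3: □□□□□□
□□□□□□
□□□□□□
□□^■□□
□□■■□□
□□□□□□
gen 4: □□□□□□
□□□□□□
□□□□□□
□□■>□□
□□■■□□
□□□□□□
gen 5: □□□□□□
□□□□□□
□□□^□□
□□■□□□
□□■■□□
□□□□□□
gen 6: □□□□□□
□□□□□□
□□□■>□
□□■□□□
□□■■□□
□□□□□□
gen 7: □□□□□□
□□□□□□
□□□■■□
□□■□v□
□□■■□□
□□□□□□
gen 8: □□□□□□
□□□□□□
□□□■■□
□□■<■□
□□■■□□
□□□□□□
gen 9: □□□□□□
□□□□□□
□□□^■□
□□■■■□
□□■■□□
□□□□□□
gen 10: □□□□□□
□□□□□□
□□<□■□
□□■■■□
□□■■□□
□□□□□□
gen 11: □□□□□□
□□^□□□
□□■□■□
□□■■■□
□□■■□□
□□□□□□
gen 12: □□□□□□
□□■>□□
□□■□■□
□□■■■□
□□■■□□
□□□□□□
gen 13: □□□□□□
□□■■□□
□□■v■□
□□■■■□
□□■■□□
□□□□□□
gen 14: □□□□□□
□□■■□□
□□<■■□
□□■■■□
□□■■□□
□□□□□□
gen 15: □□□□□□
□□■■□□
□□□■■□
□□v■■□
□□■■□□
□□□□□□
gen 16: □□□□□□
□□■■□□
□□□■■□
□□□>■□
□□■■□□
□□□□□□
gen 17: □□□□□□
□□■■□□
□□□^■□
□□□□■□
□□■■□□
□□□□□□
gen 18: □□□□□□
□□■■□□
□□<□■□
□□□□■□
□□■■□□
□□□□□□
gen 19: □□□□□□
□□^■□□
□□■□■□
□□□□■□
□□■■□□
□□□□□□
gen 20: □□□□□□
□<□■□□
□□■□■□
□□□□■□
□□■■□□
□□□□□□
gen 21: □^□□□□
□■□■□□
□□■□■□
□□□□■□
□□■■□□
□□□□□□
gen 22: □■>□□□
□■□■□□
□□■□■□
□□□□■□
□□■■□□
□□□□□□
gen 23: □■■□□□
□■v■□□
□□■□■□
□□□□■□
□□■■□□
□□□□□□
gen 24: □■■□□□
□<■■□□
□□■□■□
□□□□■□
□□■■□□
□□□□□□
gen 25: □■■□□□
□□■■□□
□v■□■□
□□□□■□
□□■■□□
□□□□□□
gen 26: □■■□□□
□□■■□□
<■■□■□
□□□□■□
□□■■□□
□□□□□□
gen 27: □■■□□□
^□■■□□
■■■□■□
□□□□■□
□□■■□□
□□□□□□
gen 28: □■■□□□
■>■■□□
■■■□■□
□□□□■□
□□■■□□
□□□□□□
gen 29: □■■□□□
■■■■□□
■v■□■□
□□□□■□
□□■■□□
□□□□□□
gen 30: □■■□□□
■■■■□□
■□>□■□
□□□□■□
□□■■□□
□□□□□□
gen 31: □■■□□□
■■^■□□
■□□□■□
□□□□■□
□□■■□□
□□□□□□
gen 32: □■■□□□
■<□■□□
■□□□■□
□□□□■□
□□■■□□
□□□□□□
gen 33: □■■□□□
■□□■□□
■v□□■□
□□□□■□
□□■■□□
□□□□□□
gen 34: □■■□□□
■□□■□□
<■□□■□
□□□□■□
□□■■□□
□□□□□□
gen 35: □■■□□□
■□□■□□
□■□□■□
v□□□■□
□□■■□□
□□□□□□
gen 36: □■■□□□
■□□■□□
□■□□■□
■□□□■<
□□■■□□
□□□□□□
gen 37: □■■□□□
■□□■□□
□■□□■^
■□□□■■
□□■■□□
□□□□□□
gen 38: □■■□□□
■□□■□□
>■□□■■
■□□□■■
□□■■□□
□□□□□□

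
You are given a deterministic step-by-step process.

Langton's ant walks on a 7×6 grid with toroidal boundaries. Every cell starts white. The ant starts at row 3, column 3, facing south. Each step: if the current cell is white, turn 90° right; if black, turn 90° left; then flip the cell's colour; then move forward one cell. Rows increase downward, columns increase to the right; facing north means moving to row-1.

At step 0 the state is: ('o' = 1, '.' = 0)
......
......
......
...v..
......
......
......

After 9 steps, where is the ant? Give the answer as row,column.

0) ......
......
......
...v..
......
......
......
1) ......
......
......
..<o..
......
......
......
2) ......
......
..^...
..oo..
......
......
......
3) ......
......
..o>..
..oo..
......
......
......
4) ......
......
..oo..
..ov..
......
......
......
5) ......
......
..oo..
..o.>.
......
......
......
6) ......
......
..oo..
..o.o.
....v.
......
......
7) ......
......
..oo..
..o.o.
...<o.
......
......
8) ......
......
..oo..
..o^o.
...oo.
......
......
9) ......
......
..oo..
..oo>.
...oo.
......
......

3,4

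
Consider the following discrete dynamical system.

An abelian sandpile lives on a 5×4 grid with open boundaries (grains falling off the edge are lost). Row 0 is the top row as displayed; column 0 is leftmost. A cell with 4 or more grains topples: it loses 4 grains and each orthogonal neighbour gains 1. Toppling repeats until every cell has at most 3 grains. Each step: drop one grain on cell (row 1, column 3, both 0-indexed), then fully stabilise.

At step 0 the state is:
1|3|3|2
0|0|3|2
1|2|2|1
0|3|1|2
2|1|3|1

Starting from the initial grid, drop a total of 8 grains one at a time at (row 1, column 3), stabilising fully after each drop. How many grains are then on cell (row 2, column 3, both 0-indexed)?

1

k=0  1|3|3|2
0|0|3|2
1|2|2|1
0|3|1|2
2|1|3|1
k=1  1|3|3|2
0|0|3|3
1|2|2|1
0|3|1|2
2|1|3|1
k=2  2|0|2|0
0|2|1|2
1|2|3|2
0|3|1|2
2|1|3|1
k=3  2|0|2|0
0|2|1|3
1|2|3|2
0|3|1|2
2|1|3|1
k=4  2|0|2|1
0|2|2|0
1|2|3|3
0|3|1|2
2|1|3|1
k=5  2|0|2|1
0|2|2|1
1|2|3|3
0|3|1|2
2|1|3|1
k=6  2|0|2|1
0|2|2|2
1|2|3|3
0|3|1|2
2|1|3|1
k=7  2|0|2|1
0|2|2|3
1|2|3|3
0|3|1|2
2|1|3|1
k=8  2|0|3|2
0|3|0|2
1|3|1|1
0|3|2|3
2|1|3|1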